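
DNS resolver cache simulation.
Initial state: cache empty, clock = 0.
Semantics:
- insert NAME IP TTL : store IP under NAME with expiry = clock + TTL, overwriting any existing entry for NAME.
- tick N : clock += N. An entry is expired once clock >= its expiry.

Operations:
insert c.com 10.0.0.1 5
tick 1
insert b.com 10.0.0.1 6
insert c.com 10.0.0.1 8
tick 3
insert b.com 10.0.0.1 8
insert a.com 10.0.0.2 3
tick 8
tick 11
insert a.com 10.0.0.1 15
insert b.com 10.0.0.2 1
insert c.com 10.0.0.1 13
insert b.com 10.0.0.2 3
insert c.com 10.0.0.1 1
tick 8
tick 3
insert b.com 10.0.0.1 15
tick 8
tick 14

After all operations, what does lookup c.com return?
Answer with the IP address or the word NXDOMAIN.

Answer: NXDOMAIN

Derivation:
Op 1: insert c.com -> 10.0.0.1 (expiry=0+5=5). clock=0
Op 2: tick 1 -> clock=1.
Op 3: insert b.com -> 10.0.0.1 (expiry=1+6=7). clock=1
Op 4: insert c.com -> 10.0.0.1 (expiry=1+8=9). clock=1
Op 5: tick 3 -> clock=4.
Op 6: insert b.com -> 10.0.0.1 (expiry=4+8=12). clock=4
Op 7: insert a.com -> 10.0.0.2 (expiry=4+3=7). clock=4
Op 8: tick 8 -> clock=12. purged={a.com,b.com,c.com}
Op 9: tick 11 -> clock=23.
Op 10: insert a.com -> 10.0.0.1 (expiry=23+15=38). clock=23
Op 11: insert b.com -> 10.0.0.2 (expiry=23+1=24). clock=23
Op 12: insert c.com -> 10.0.0.1 (expiry=23+13=36). clock=23
Op 13: insert b.com -> 10.0.0.2 (expiry=23+3=26). clock=23
Op 14: insert c.com -> 10.0.0.1 (expiry=23+1=24). clock=23
Op 15: tick 8 -> clock=31. purged={b.com,c.com}
Op 16: tick 3 -> clock=34.
Op 17: insert b.com -> 10.0.0.1 (expiry=34+15=49). clock=34
Op 18: tick 8 -> clock=42. purged={a.com}
Op 19: tick 14 -> clock=56. purged={b.com}
lookup c.com: not in cache (expired or never inserted)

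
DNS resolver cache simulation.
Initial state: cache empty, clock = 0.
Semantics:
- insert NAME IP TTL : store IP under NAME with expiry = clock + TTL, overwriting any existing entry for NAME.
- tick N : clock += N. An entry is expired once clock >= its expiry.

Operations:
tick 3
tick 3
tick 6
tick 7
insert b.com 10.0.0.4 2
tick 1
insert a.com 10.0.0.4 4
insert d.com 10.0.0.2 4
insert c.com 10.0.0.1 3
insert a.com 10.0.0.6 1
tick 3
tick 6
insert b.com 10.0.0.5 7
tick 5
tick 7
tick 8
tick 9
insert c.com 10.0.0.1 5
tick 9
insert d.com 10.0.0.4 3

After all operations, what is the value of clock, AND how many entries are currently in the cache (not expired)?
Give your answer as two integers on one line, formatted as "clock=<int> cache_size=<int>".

Answer: clock=67 cache_size=1

Derivation:
Op 1: tick 3 -> clock=3.
Op 2: tick 3 -> clock=6.
Op 3: tick 6 -> clock=12.
Op 4: tick 7 -> clock=19.
Op 5: insert b.com -> 10.0.0.4 (expiry=19+2=21). clock=19
Op 6: tick 1 -> clock=20.
Op 7: insert a.com -> 10.0.0.4 (expiry=20+4=24). clock=20
Op 8: insert d.com -> 10.0.0.2 (expiry=20+4=24). clock=20
Op 9: insert c.com -> 10.0.0.1 (expiry=20+3=23). clock=20
Op 10: insert a.com -> 10.0.0.6 (expiry=20+1=21). clock=20
Op 11: tick 3 -> clock=23. purged={a.com,b.com,c.com}
Op 12: tick 6 -> clock=29. purged={d.com}
Op 13: insert b.com -> 10.0.0.5 (expiry=29+7=36). clock=29
Op 14: tick 5 -> clock=34.
Op 15: tick 7 -> clock=41. purged={b.com}
Op 16: tick 8 -> clock=49.
Op 17: tick 9 -> clock=58.
Op 18: insert c.com -> 10.0.0.1 (expiry=58+5=63). clock=58
Op 19: tick 9 -> clock=67. purged={c.com}
Op 20: insert d.com -> 10.0.0.4 (expiry=67+3=70). clock=67
Final clock = 67
Final cache (unexpired): {d.com} -> size=1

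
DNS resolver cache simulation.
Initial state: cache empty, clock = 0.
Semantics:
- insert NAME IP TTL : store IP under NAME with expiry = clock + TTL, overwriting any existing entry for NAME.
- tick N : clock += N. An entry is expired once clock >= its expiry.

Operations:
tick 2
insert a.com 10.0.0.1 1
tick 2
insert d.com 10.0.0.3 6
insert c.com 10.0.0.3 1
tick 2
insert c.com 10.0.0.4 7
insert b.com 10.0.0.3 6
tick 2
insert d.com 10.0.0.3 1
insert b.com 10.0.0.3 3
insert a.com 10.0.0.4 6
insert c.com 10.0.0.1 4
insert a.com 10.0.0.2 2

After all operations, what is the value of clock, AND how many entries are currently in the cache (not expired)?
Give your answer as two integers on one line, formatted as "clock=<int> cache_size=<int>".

Op 1: tick 2 -> clock=2.
Op 2: insert a.com -> 10.0.0.1 (expiry=2+1=3). clock=2
Op 3: tick 2 -> clock=4. purged={a.com}
Op 4: insert d.com -> 10.0.0.3 (expiry=4+6=10). clock=4
Op 5: insert c.com -> 10.0.0.3 (expiry=4+1=5). clock=4
Op 6: tick 2 -> clock=6. purged={c.com}
Op 7: insert c.com -> 10.0.0.4 (expiry=6+7=13). clock=6
Op 8: insert b.com -> 10.0.0.3 (expiry=6+6=12). clock=6
Op 9: tick 2 -> clock=8.
Op 10: insert d.com -> 10.0.0.3 (expiry=8+1=9). clock=8
Op 11: insert b.com -> 10.0.0.3 (expiry=8+3=11). clock=8
Op 12: insert a.com -> 10.0.0.4 (expiry=8+6=14). clock=8
Op 13: insert c.com -> 10.0.0.1 (expiry=8+4=12). clock=8
Op 14: insert a.com -> 10.0.0.2 (expiry=8+2=10). clock=8
Final clock = 8
Final cache (unexpired): {a.com,b.com,c.com,d.com} -> size=4

Answer: clock=8 cache_size=4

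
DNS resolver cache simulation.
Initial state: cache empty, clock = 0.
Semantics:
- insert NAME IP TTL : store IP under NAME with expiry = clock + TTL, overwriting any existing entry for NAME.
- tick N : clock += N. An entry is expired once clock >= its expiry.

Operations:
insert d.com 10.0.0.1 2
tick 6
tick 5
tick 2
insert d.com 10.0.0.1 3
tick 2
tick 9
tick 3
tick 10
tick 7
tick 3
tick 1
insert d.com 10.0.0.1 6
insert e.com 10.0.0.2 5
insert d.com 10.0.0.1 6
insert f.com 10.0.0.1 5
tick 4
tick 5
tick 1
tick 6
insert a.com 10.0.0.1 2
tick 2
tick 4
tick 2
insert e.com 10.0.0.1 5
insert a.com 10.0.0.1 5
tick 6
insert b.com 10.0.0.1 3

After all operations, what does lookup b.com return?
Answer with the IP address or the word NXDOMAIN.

Op 1: insert d.com -> 10.0.0.1 (expiry=0+2=2). clock=0
Op 2: tick 6 -> clock=6. purged={d.com}
Op 3: tick 5 -> clock=11.
Op 4: tick 2 -> clock=13.
Op 5: insert d.com -> 10.0.0.1 (expiry=13+3=16). clock=13
Op 6: tick 2 -> clock=15.
Op 7: tick 9 -> clock=24. purged={d.com}
Op 8: tick 3 -> clock=27.
Op 9: tick 10 -> clock=37.
Op 10: tick 7 -> clock=44.
Op 11: tick 3 -> clock=47.
Op 12: tick 1 -> clock=48.
Op 13: insert d.com -> 10.0.0.1 (expiry=48+6=54). clock=48
Op 14: insert e.com -> 10.0.0.2 (expiry=48+5=53). clock=48
Op 15: insert d.com -> 10.0.0.1 (expiry=48+6=54). clock=48
Op 16: insert f.com -> 10.0.0.1 (expiry=48+5=53). clock=48
Op 17: tick 4 -> clock=52.
Op 18: tick 5 -> clock=57. purged={d.com,e.com,f.com}
Op 19: tick 1 -> clock=58.
Op 20: tick 6 -> clock=64.
Op 21: insert a.com -> 10.0.0.1 (expiry=64+2=66). clock=64
Op 22: tick 2 -> clock=66. purged={a.com}
Op 23: tick 4 -> clock=70.
Op 24: tick 2 -> clock=72.
Op 25: insert e.com -> 10.0.0.1 (expiry=72+5=77). clock=72
Op 26: insert a.com -> 10.0.0.1 (expiry=72+5=77). clock=72
Op 27: tick 6 -> clock=78. purged={a.com,e.com}
Op 28: insert b.com -> 10.0.0.1 (expiry=78+3=81). clock=78
lookup b.com: present, ip=10.0.0.1 expiry=81 > clock=78

Answer: 10.0.0.1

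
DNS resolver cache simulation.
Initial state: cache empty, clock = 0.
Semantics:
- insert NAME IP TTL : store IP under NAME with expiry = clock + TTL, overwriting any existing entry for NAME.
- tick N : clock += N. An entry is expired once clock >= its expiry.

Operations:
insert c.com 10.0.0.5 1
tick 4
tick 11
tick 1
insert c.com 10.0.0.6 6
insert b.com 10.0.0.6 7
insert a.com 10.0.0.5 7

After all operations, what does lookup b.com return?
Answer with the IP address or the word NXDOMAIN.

Answer: 10.0.0.6

Derivation:
Op 1: insert c.com -> 10.0.0.5 (expiry=0+1=1). clock=0
Op 2: tick 4 -> clock=4. purged={c.com}
Op 3: tick 11 -> clock=15.
Op 4: tick 1 -> clock=16.
Op 5: insert c.com -> 10.0.0.6 (expiry=16+6=22). clock=16
Op 6: insert b.com -> 10.0.0.6 (expiry=16+7=23). clock=16
Op 7: insert a.com -> 10.0.0.5 (expiry=16+7=23). clock=16
lookup b.com: present, ip=10.0.0.6 expiry=23 > clock=16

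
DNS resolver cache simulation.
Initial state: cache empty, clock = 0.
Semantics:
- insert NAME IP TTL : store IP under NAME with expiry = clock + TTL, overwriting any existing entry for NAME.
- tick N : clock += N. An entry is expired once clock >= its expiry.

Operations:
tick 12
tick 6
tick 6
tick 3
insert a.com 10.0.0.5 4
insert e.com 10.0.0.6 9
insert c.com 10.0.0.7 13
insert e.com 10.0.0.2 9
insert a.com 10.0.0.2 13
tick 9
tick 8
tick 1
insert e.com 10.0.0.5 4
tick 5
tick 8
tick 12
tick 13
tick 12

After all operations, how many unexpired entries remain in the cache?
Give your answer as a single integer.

Op 1: tick 12 -> clock=12.
Op 2: tick 6 -> clock=18.
Op 3: tick 6 -> clock=24.
Op 4: tick 3 -> clock=27.
Op 5: insert a.com -> 10.0.0.5 (expiry=27+4=31). clock=27
Op 6: insert e.com -> 10.0.0.6 (expiry=27+9=36). clock=27
Op 7: insert c.com -> 10.0.0.7 (expiry=27+13=40). clock=27
Op 8: insert e.com -> 10.0.0.2 (expiry=27+9=36). clock=27
Op 9: insert a.com -> 10.0.0.2 (expiry=27+13=40). clock=27
Op 10: tick 9 -> clock=36. purged={e.com}
Op 11: tick 8 -> clock=44. purged={a.com,c.com}
Op 12: tick 1 -> clock=45.
Op 13: insert e.com -> 10.0.0.5 (expiry=45+4=49). clock=45
Op 14: tick 5 -> clock=50. purged={e.com}
Op 15: tick 8 -> clock=58.
Op 16: tick 12 -> clock=70.
Op 17: tick 13 -> clock=83.
Op 18: tick 12 -> clock=95.
Final cache (unexpired): {} -> size=0

Answer: 0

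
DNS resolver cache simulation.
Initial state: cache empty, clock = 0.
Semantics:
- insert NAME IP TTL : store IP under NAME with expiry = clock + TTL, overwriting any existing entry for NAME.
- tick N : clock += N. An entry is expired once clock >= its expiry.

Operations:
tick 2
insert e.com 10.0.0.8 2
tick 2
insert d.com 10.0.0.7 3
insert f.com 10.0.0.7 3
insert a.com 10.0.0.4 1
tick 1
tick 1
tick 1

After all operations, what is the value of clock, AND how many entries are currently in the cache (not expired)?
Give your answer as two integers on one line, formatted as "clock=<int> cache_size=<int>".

Op 1: tick 2 -> clock=2.
Op 2: insert e.com -> 10.0.0.8 (expiry=2+2=4). clock=2
Op 3: tick 2 -> clock=4. purged={e.com}
Op 4: insert d.com -> 10.0.0.7 (expiry=4+3=7). clock=4
Op 5: insert f.com -> 10.0.0.7 (expiry=4+3=7). clock=4
Op 6: insert a.com -> 10.0.0.4 (expiry=4+1=5). clock=4
Op 7: tick 1 -> clock=5. purged={a.com}
Op 8: tick 1 -> clock=6.
Op 9: tick 1 -> clock=7. purged={d.com,f.com}
Final clock = 7
Final cache (unexpired): {} -> size=0

Answer: clock=7 cache_size=0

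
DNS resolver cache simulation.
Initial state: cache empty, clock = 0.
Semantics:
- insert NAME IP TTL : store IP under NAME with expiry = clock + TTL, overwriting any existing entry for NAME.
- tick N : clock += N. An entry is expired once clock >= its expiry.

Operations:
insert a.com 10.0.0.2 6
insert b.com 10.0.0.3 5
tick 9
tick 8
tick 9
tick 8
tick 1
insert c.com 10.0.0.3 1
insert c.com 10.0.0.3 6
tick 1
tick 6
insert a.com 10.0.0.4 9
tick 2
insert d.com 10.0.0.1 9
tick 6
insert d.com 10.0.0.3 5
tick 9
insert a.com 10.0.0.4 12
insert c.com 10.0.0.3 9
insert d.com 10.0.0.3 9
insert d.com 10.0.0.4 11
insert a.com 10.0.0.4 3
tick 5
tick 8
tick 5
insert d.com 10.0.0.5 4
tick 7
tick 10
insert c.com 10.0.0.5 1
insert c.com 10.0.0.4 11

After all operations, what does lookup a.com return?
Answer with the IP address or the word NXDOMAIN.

Answer: NXDOMAIN

Derivation:
Op 1: insert a.com -> 10.0.0.2 (expiry=0+6=6). clock=0
Op 2: insert b.com -> 10.0.0.3 (expiry=0+5=5). clock=0
Op 3: tick 9 -> clock=9. purged={a.com,b.com}
Op 4: tick 8 -> clock=17.
Op 5: tick 9 -> clock=26.
Op 6: tick 8 -> clock=34.
Op 7: tick 1 -> clock=35.
Op 8: insert c.com -> 10.0.0.3 (expiry=35+1=36). clock=35
Op 9: insert c.com -> 10.0.0.3 (expiry=35+6=41). clock=35
Op 10: tick 1 -> clock=36.
Op 11: tick 6 -> clock=42. purged={c.com}
Op 12: insert a.com -> 10.0.0.4 (expiry=42+9=51). clock=42
Op 13: tick 2 -> clock=44.
Op 14: insert d.com -> 10.0.0.1 (expiry=44+9=53). clock=44
Op 15: tick 6 -> clock=50.
Op 16: insert d.com -> 10.0.0.3 (expiry=50+5=55). clock=50
Op 17: tick 9 -> clock=59. purged={a.com,d.com}
Op 18: insert a.com -> 10.0.0.4 (expiry=59+12=71). clock=59
Op 19: insert c.com -> 10.0.0.3 (expiry=59+9=68). clock=59
Op 20: insert d.com -> 10.0.0.3 (expiry=59+9=68). clock=59
Op 21: insert d.com -> 10.0.0.4 (expiry=59+11=70). clock=59
Op 22: insert a.com -> 10.0.0.4 (expiry=59+3=62). clock=59
Op 23: tick 5 -> clock=64. purged={a.com}
Op 24: tick 8 -> clock=72. purged={c.com,d.com}
Op 25: tick 5 -> clock=77.
Op 26: insert d.com -> 10.0.0.5 (expiry=77+4=81). clock=77
Op 27: tick 7 -> clock=84. purged={d.com}
Op 28: tick 10 -> clock=94.
Op 29: insert c.com -> 10.0.0.5 (expiry=94+1=95). clock=94
Op 30: insert c.com -> 10.0.0.4 (expiry=94+11=105). clock=94
lookup a.com: not in cache (expired or never inserted)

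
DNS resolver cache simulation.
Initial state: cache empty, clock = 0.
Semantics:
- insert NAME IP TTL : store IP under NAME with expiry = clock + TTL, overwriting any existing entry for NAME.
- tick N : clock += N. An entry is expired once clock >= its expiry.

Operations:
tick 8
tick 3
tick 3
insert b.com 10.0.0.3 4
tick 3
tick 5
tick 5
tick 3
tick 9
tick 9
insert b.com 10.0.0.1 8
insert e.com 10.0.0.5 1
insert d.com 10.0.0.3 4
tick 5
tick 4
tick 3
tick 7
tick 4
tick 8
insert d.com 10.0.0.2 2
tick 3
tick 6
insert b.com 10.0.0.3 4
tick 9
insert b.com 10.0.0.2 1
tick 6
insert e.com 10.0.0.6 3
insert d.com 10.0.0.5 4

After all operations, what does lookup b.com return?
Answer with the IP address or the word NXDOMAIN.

Op 1: tick 8 -> clock=8.
Op 2: tick 3 -> clock=11.
Op 3: tick 3 -> clock=14.
Op 4: insert b.com -> 10.0.0.3 (expiry=14+4=18). clock=14
Op 5: tick 3 -> clock=17.
Op 6: tick 5 -> clock=22. purged={b.com}
Op 7: tick 5 -> clock=27.
Op 8: tick 3 -> clock=30.
Op 9: tick 9 -> clock=39.
Op 10: tick 9 -> clock=48.
Op 11: insert b.com -> 10.0.0.1 (expiry=48+8=56). clock=48
Op 12: insert e.com -> 10.0.0.5 (expiry=48+1=49). clock=48
Op 13: insert d.com -> 10.0.0.3 (expiry=48+4=52). clock=48
Op 14: tick 5 -> clock=53. purged={d.com,e.com}
Op 15: tick 4 -> clock=57. purged={b.com}
Op 16: tick 3 -> clock=60.
Op 17: tick 7 -> clock=67.
Op 18: tick 4 -> clock=71.
Op 19: tick 8 -> clock=79.
Op 20: insert d.com -> 10.0.0.2 (expiry=79+2=81). clock=79
Op 21: tick 3 -> clock=82. purged={d.com}
Op 22: tick 6 -> clock=88.
Op 23: insert b.com -> 10.0.0.3 (expiry=88+4=92). clock=88
Op 24: tick 9 -> clock=97. purged={b.com}
Op 25: insert b.com -> 10.0.0.2 (expiry=97+1=98). clock=97
Op 26: tick 6 -> clock=103. purged={b.com}
Op 27: insert e.com -> 10.0.0.6 (expiry=103+3=106). clock=103
Op 28: insert d.com -> 10.0.0.5 (expiry=103+4=107). clock=103
lookup b.com: not in cache (expired or never inserted)

Answer: NXDOMAIN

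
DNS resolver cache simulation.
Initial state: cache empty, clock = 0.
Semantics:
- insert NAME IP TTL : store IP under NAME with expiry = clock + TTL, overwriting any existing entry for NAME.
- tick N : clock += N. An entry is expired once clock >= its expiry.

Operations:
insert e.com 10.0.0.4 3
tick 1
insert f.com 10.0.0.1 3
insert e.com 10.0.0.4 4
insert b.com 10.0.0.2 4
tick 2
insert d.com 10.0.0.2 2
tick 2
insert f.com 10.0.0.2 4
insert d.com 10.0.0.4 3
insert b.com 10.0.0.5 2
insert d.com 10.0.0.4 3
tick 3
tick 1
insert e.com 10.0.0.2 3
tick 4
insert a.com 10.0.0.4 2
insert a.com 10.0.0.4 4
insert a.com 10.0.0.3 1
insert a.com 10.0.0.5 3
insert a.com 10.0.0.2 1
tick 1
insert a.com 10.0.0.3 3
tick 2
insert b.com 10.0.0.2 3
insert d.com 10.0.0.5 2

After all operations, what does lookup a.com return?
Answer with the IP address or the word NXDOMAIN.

Op 1: insert e.com -> 10.0.0.4 (expiry=0+3=3). clock=0
Op 2: tick 1 -> clock=1.
Op 3: insert f.com -> 10.0.0.1 (expiry=1+3=4). clock=1
Op 4: insert e.com -> 10.0.0.4 (expiry=1+4=5). clock=1
Op 5: insert b.com -> 10.0.0.2 (expiry=1+4=5). clock=1
Op 6: tick 2 -> clock=3.
Op 7: insert d.com -> 10.0.0.2 (expiry=3+2=5). clock=3
Op 8: tick 2 -> clock=5. purged={b.com,d.com,e.com,f.com}
Op 9: insert f.com -> 10.0.0.2 (expiry=5+4=9). clock=5
Op 10: insert d.com -> 10.0.0.4 (expiry=5+3=8). clock=5
Op 11: insert b.com -> 10.0.0.5 (expiry=5+2=7). clock=5
Op 12: insert d.com -> 10.0.0.4 (expiry=5+3=8). clock=5
Op 13: tick 3 -> clock=8. purged={b.com,d.com}
Op 14: tick 1 -> clock=9. purged={f.com}
Op 15: insert e.com -> 10.0.0.2 (expiry=9+3=12). clock=9
Op 16: tick 4 -> clock=13. purged={e.com}
Op 17: insert a.com -> 10.0.0.4 (expiry=13+2=15). clock=13
Op 18: insert a.com -> 10.0.0.4 (expiry=13+4=17). clock=13
Op 19: insert a.com -> 10.0.0.3 (expiry=13+1=14). clock=13
Op 20: insert a.com -> 10.0.0.5 (expiry=13+3=16). clock=13
Op 21: insert a.com -> 10.0.0.2 (expiry=13+1=14). clock=13
Op 22: tick 1 -> clock=14. purged={a.com}
Op 23: insert a.com -> 10.0.0.3 (expiry=14+3=17). clock=14
Op 24: tick 2 -> clock=16.
Op 25: insert b.com -> 10.0.0.2 (expiry=16+3=19). clock=16
Op 26: insert d.com -> 10.0.0.5 (expiry=16+2=18). clock=16
lookup a.com: present, ip=10.0.0.3 expiry=17 > clock=16

Answer: 10.0.0.3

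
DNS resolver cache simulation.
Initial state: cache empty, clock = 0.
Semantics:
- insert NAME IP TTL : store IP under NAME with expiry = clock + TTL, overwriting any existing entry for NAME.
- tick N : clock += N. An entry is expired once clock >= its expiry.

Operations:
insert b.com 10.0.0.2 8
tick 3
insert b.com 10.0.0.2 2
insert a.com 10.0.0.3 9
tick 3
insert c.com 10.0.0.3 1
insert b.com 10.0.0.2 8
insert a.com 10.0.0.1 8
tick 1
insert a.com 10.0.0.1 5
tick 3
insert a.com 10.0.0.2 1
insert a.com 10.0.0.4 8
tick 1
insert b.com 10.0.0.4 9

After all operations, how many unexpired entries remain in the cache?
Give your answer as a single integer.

Op 1: insert b.com -> 10.0.0.2 (expiry=0+8=8). clock=0
Op 2: tick 3 -> clock=3.
Op 3: insert b.com -> 10.0.0.2 (expiry=3+2=5). clock=3
Op 4: insert a.com -> 10.0.0.3 (expiry=3+9=12). clock=3
Op 5: tick 3 -> clock=6. purged={b.com}
Op 6: insert c.com -> 10.0.0.3 (expiry=6+1=7). clock=6
Op 7: insert b.com -> 10.0.0.2 (expiry=6+8=14). clock=6
Op 8: insert a.com -> 10.0.0.1 (expiry=6+8=14). clock=6
Op 9: tick 1 -> clock=7. purged={c.com}
Op 10: insert a.com -> 10.0.0.1 (expiry=7+5=12). clock=7
Op 11: tick 3 -> clock=10.
Op 12: insert a.com -> 10.0.0.2 (expiry=10+1=11). clock=10
Op 13: insert a.com -> 10.0.0.4 (expiry=10+8=18). clock=10
Op 14: tick 1 -> clock=11.
Op 15: insert b.com -> 10.0.0.4 (expiry=11+9=20). clock=11
Final cache (unexpired): {a.com,b.com} -> size=2

Answer: 2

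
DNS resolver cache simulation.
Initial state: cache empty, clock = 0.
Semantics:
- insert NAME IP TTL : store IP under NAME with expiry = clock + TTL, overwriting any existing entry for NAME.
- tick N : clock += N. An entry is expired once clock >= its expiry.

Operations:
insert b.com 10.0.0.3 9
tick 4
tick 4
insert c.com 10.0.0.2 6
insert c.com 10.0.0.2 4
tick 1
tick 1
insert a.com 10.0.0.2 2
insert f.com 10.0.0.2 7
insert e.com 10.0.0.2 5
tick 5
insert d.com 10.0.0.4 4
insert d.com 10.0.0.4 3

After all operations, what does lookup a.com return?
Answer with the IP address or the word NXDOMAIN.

Op 1: insert b.com -> 10.0.0.3 (expiry=0+9=9). clock=0
Op 2: tick 4 -> clock=4.
Op 3: tick 4 -> clock=8.
Op 4: insert c.com -> 10.0.0.2 (expiry=8+6=14). clock=8
Op 5: insert c.com -> 10.0.0.2 (expiry=8+4=12). clock=8
Op 6: tick 1 -> clock=9. purged={b.com}
Op 7: tick 1 -> clock=10.
Op 8: insert a.com -> 10.0.0.2 (expiry=10+2=12). clock=10
Op 9: insert f.com -> 10.0.0.2 (expiry=10+7=17). clock=10
Op 10: insert e.com -> 10.0.0.2 (expiry=10+5=15). clock=10
Op 11: tick 5 -> clock=15. purged={a.com,c.com,e.com}
Op 12: insert d.com -> 10.0.0.4 (expiry=15+4=19). clock=15
Op 13: insert d.com -> 10.0.0.4 (expiry=15+3=18). clock=15
lookup a.com: not in cache (expired or never inserted)

Answer: NXDOMAIN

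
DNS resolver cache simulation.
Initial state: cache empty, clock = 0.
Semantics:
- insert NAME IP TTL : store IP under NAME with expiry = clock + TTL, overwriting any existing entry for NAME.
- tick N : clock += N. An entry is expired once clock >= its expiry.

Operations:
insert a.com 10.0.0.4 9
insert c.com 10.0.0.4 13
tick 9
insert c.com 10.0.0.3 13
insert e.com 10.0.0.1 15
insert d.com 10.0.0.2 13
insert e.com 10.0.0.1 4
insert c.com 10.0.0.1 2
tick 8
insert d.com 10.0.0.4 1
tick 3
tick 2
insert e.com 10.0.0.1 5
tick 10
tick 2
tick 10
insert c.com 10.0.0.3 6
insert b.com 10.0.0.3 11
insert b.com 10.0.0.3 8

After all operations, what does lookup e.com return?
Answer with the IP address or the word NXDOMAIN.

Answer: NXDOMAIN

Derivation:
Op 1: insert a.com -> 10.0.0.4 (expiry=0+9=9). clock=0
Op 2: insert c.com -> 10.0.0.4 (expiry=0+13=13). clock=0
Op 3: tick 9 -> clock=9. purged={a.com}
Op 4: insert c.com -> 10.0.0.3 (expiry=9+13=22). clock=9
Op 5: insert e.com -> 10.0.0.1 (expiry=9+15=24). clock=9
Op 6: insert d.com -> 10.0.0.2 (expiry=9+13=22). clock=9
Op 7: insert e.com -> 10.0.0.1 (expiry=9+4=13). clock=9
Op 8: insert c.com -> 10.0.0.1 (expiry=9+2=11). clock=9
Op 9: tick 8 -> clock=17. purged={c.com,e.com}
Op 10: insert d.com -> 10.0.0.4 (expiry=17+1=18). clock=17
Op 11: tick 3 -> clock=20. purged={d.com}
Op 12: tick 2 -> clock=22.
Op 13: insert e.com -> 10.0.0.1 (expiry=22+5=27). clock=22
Op 14: tick 10 -> clock=32. purged={e.com}
Op 15: tick 2 -> clock=34.
Op 16: tick 10 -> clock=44.
Op 17: insert c.com -> 10.0.0.3 (expiry=44+6=50). clock=44
Op 18: insert b.com -> 10.0.0.3 (expiry=44+11=55). clock=44
Op 19: insert b.com -> 10.0.0.3 (expiry=44+8=52). clock=44
lookup e.com: not in cache (expired or never inserted)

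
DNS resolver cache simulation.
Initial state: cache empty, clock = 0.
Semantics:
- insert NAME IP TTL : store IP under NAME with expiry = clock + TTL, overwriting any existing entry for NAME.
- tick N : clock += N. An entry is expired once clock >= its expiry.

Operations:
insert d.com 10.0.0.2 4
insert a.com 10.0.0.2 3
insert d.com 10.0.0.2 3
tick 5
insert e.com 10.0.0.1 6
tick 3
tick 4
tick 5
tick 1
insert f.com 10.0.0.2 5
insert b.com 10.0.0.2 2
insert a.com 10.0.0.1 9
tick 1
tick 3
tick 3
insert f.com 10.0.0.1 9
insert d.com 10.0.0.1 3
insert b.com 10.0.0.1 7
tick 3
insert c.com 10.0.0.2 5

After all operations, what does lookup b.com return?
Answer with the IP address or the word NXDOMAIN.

Op 1: insert d.com -> 10.0.0.2 (expiry=0+4=4). clock=0
Op 2: insert a.com -> 10.0.0.2 (expiry=0+3=3). clock=0
Op 3: insert d.com -> 10.0.0.2 (expiry=0+3=3). clock=0
Op 4: tick 5 -> clock=5. purged={a.com,d.com}
Op 5: insert e.com -> 10.0.0.1 (expiry=5+6=11). clock=5
Op 6: tick 3 -> clock=8.
Op 7: tick 4 -> clock=12. purged={e.com}
Op 8: tick 5 -> clock=17.
Op 9: tick 1 -> clock=18.
Op 10: insert f.com -> 10.0.0.2 (expiry=18+5=23). clock=18
Op 11: insert b.com -> 10.0.0.2 (expiry=18+2=20). clock=18
Op 12: insert a.com -> 10.0.0.1 (expiry=18+9=27). clock=18
Op 13: tick 1 -> clock=19.
Op 14: tick 3 -> clock=22. purged={b.com}
Op 15: tick 3 -> clock=25. purged={f.com}
Op 16: insert f.com -> 10.0.0.1 (expiry=25+9=34). clock=25
Op 17: insert d.com -> 10.0.0.1 (expiry=25+3=28). clock=25
Op 18: insert b.com -> 10.0.0.1 (expiry=25+7=32). clock=25
Op 19: tick 3 -> clock=28. purged={a.com,d.com}
Op 20: insert c.com -> 10.0.0.2 (expiry=28+5=33). clock=28
lookup b.com: present, ip=10.0.0.1 expiry=32 > clock=28

Answer: 10.0.0.1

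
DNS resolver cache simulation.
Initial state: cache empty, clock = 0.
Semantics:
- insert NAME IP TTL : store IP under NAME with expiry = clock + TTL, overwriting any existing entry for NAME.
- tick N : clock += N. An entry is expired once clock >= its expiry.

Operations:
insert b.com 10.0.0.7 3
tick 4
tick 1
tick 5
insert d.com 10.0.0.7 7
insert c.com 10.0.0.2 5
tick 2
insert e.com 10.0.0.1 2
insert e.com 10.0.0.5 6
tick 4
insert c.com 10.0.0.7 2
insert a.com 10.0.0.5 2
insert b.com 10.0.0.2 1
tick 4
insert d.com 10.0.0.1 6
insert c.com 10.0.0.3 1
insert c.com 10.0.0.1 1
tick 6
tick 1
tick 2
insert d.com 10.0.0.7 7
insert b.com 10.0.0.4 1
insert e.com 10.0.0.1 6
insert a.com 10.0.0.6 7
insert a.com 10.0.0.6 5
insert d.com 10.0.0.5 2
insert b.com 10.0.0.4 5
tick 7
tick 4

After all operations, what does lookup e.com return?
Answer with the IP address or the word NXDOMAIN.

Op 1: insert b.com -> 10.0.0.7 (expiry=0+3=3). clock=0
Op 2: tick 4 -> clock=4. purged={b.com}
Op 3: tick 1 -> clock=5.
Op 4: tick 5 -> clock=10.
Op 5: insert d.com -> 10.0.0.7 (expiry=10+7=17). clock=10
Op 6: insert c.com -> 10.0.0.2 (expiry=10+5=15). clock=10
Op 7: tick 2 -> clock=12.
Op 8: insert e.com -> 10.0.0.1 (expiry=12+2=14). clock=12
Op 9: insert e.com -> 10.0.0.5 (expiry=12+6=18). clock=12
Op 10: tick 4 -> clock=16. purged={c.com}
Op 11: insert c.com -> 10.0.0.7 (expiry=16+2=18). clock=16
Op 12: insert a.com -> 10.0.0.5 (expiry=16+2=18). clock=16
Op 13: insert b.com -> 10.0.0.2 (expiry=16+1=17). clock=16
Op 14: tick 4 -> clock=20. purged={a.com,b.com,c.com,d.com,e.com}
Op 15: insert d.com -> 10.0.0.1 (expiry=20+6=26). clock=20
Op 16: insert c.com -> 10.0.0.3 (expiry=20+1=21). clock=20
Op 17: insert c.com -> 10.0.0.1 (expiry=20+1=21). clock=20
Op 18: tick 6 -> clock=26. purged={c.com,d.com}
Op 19: tick 1 -> clock=27.
Op 20: tick 2 -> clock=29.
Op 21: insert d.com -> 10.0.0.7 (expiry=29+7=36). clock=29
Op 22: insert b.com -> 10.0.0.4 (expiry=29+1=30). clock=29
Op 23: insert e.com -> 10.0.0.1 (expiry=29+6=35). clock=29
Op 24: insert a.com -> 10.0.0.6 (expiry=29+7=36). clock=29
Op 25: insert a.com -> 10.0.0.6 (expiry=29+5=34). clock=29
Op 26: insert d.com -> 10.0.0.5 (expiry=29+2=31). clock=29
Op 27: insert b.com -> 10.0.0.4 (expiry=29+5=34). clock=29
Op 28: tick 7 -> clock=36. purged={a.com,b.com,d.com,e.com}
Op 29: tick 4 -> clock=40.
lookup e.com: not in cache (expired or never inserted)

Answer: NXDOMAIN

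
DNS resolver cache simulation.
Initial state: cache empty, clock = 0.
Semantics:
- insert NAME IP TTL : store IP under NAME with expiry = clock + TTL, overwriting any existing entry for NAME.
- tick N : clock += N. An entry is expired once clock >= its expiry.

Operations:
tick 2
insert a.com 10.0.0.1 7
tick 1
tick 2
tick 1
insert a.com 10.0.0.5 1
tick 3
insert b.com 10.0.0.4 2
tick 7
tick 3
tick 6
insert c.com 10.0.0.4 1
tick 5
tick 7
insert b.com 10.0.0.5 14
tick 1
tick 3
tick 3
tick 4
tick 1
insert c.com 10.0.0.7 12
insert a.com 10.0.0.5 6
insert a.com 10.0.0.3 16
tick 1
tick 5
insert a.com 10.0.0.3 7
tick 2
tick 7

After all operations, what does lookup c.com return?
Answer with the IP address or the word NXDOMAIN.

Answer: NXDOMAIN

Derivation:
Op 1: tick 2 -> clock=2.
Op 2: insert a.com -> 10.0.0.1 (expiry=2+7=9). clock=2
Op 3: tick 1 -> clock=3.
Op 4: tick 2 -> clock=5.
Op 5: tick 1 -> clock=6.
Op 6: insert a.com -> 10.0.0.5 (expiry=6+1=7). clock=6
Op 7: tick 3 -> clock=9. purged={a.com}
Op 8: insert b.com -> 10.0.0.4 (expiry=9+2=11). clock=9
Op 9: tick 7 -> clock=16. purged={b.com}
Op 10: tick 3 -> clock=19.
Op 11: tick 6 -> clock=25.
Op 12: insert c.com -> 10.0.0.4 (expiry=25+1=26). clock=25
Op 13: tick 5 -> clock=30. purged={c.com}
Op 14: tick 7 -> clock=37.
Op 15: insert b.com -> 10.0.0.5 (expiry=37+14=51). clock=37
Op 16: tick 1 -> clock=38.
Op 17: tick 3 -> clock=41.
Op 18: tick 3 -> clock=44.
Op 19: tick 4 -> clock=48.
Op 20: tick 1 -> clock=49.
Op 21: insert c.com -> 10.0.0.7 (expiry=49+12=61). clock=49
Op 22: insert a.com -> 10.0.0.5 (expiry=49+6=55). clock=49
Op 23: insert a.com -> 10.0.0.3 (expiry=49+16=65). clock=49
Op 24: tick 1 -> clock=50.
Op 25: tick 5 -> clock=55. purged={b.com}
Op 26: insert a.com -> 10.0.0.3 (expiry=55+7=62). clock=55
Op 27: tick 2 -> clock=57.
Op 28: tick 7 -> clock=64. purged={a.com,c.com}
lookup c.com: not in cache (expired or never inserted)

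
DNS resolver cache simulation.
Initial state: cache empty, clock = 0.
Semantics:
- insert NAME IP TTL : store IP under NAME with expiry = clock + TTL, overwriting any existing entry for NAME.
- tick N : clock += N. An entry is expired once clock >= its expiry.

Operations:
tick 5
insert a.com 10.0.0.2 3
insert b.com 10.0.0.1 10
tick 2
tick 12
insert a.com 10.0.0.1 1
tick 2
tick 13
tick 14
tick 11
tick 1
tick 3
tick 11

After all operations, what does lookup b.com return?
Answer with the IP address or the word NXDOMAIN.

Op 1: tick 5 -> clock=5.
Op 2: insert a.com -> 10.0.0.2 (expiry=5+3=8). clock=5
Op 3: insert b.com -> 10.0.0.1 (expiry=5+10=15). clock=5
Op 4: tick 2 -> clock=7.
Op 5: tick 12 -> clock=19. purged={a.com,b.com}
Op 6: insert a.com -> 10.0.0.1 (expiry=19+1=20). clock=19
Op 7: tick 2 -> clock=21. purged={a.com}
Op 8: tick 13 -> clock=34.
Op 9: tick 14 -> clock=48.
Op 10: tick 11 -> clock=59.
Op 11: tick 1 -> clock=60.
Op 12: tick 3 -> clock=63.
Op 13: tick 11 -> clock=74.
lookup b.com: not in cache (expired or never inserted)

Answer: NXDOMAIN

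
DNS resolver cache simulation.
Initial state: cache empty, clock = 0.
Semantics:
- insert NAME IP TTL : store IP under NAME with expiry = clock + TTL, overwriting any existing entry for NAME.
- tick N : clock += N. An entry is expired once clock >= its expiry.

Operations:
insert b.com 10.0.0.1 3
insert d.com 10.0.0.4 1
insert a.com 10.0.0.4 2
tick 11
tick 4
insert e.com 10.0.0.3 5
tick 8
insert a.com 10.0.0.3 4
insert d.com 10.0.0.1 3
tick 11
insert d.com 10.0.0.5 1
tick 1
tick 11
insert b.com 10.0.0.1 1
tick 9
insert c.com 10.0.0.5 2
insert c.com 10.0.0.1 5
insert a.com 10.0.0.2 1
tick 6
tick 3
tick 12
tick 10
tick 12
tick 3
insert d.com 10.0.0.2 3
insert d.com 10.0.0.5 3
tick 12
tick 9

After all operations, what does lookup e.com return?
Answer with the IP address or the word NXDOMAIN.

Op 1: insert b.com -> 10.0.0.1 (expiry=0+3=3). clock=0
Op 2: insert d.com -> 10.0.0.4 (expiry=0+1=1). clock=0
Op 3: insert a.com -> 10.0.0.4 (expiry=0+2=2). clock=0
Op 4: tick 11 -> clock=11. purged={a.com,b.com,d.com}
Op 5: tick 4 -> clock=15.
Op 6: insert e.com -> 10.0.0.3 (expiry=15+5=20). clock=15
Op 7: tick 8 -> clock=23. purged={e.com}
Op 8: insert a.com -> 10.0.0.3 (expiry=23+4=27). clock=23
Op 9: insert d.com -> 10.0.0.1 (expiry=23+3=26). clock=23
Op 10: tick 11 -> clock=34. purged={a.com,d.com}
Op 11: insert d.com -> 10.0.0.5 (expiry=34+1=35). clock=34
Op 12: tick 1 -> clock=35. purged={d.com}
Op 13: tick 11 -> clock=46.
Op 14: insert b.com -> 10.0.0.1 (expiry=46+1=47). clock=46
Op 15: tick 9 -> clock=55. purged={b.com}
Op 16: insert c.com -> 10.0.0.5 (expiry=55+2=57). clock=55
Op 17: insert c.com -> 10.0.0.1 (expiry=55+5=60). clock=55
Op 18: insert a.com -> 10.0.0.2 (expiry=55+1=56). clock=55
Op 19: tick 6 -> clock=61. purged={a.com,c.com}
Op 20: tick 3 -> clock=64.
Op 21: tick 12 -> clock=76.
Op 22: tick 10 -> clock=86.
Op 23: tick 12 -> clock=98.
Op 24: tick 3 -> clock=101.
Op 25: insert d.com -> 10.0.0.2 (expiry=101+3=104). clock=101
Op 26: insert d.com -> 10.0.0.5 (expiry=101+3=104). clock=101
Op 27: tick 12 -> clock=113. purged={d.com}
Op 28: tick 9 -> clock=122.
lookup e.com: not in cache (expired or never inserted)

Answer: NXDOMAIN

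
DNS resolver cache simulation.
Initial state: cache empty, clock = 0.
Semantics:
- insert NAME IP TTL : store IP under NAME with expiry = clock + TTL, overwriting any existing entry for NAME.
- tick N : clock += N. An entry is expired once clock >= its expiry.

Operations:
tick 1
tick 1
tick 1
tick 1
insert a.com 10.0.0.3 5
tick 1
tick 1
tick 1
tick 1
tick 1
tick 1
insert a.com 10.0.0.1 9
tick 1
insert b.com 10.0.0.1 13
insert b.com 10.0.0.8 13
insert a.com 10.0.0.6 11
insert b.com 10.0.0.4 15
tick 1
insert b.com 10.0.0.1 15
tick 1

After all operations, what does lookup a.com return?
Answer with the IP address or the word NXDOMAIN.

Answer: 10.0.0.6

Derivation:
Op 1: tick 1 -> clock=1.
Op 2: tick 1 -> clock=2.
Op 3: tick 1 -> clock=3.
Op 4: tick 1 -> clock=4.
Op 5: insert a.com -> 10.0.0.3 (expiry=4+5=9). clock=4
Op 6: tick 1 -> clock=5.
Op 7: tick 1 -> clock=6.
Op 8: tick 1 -> clock=7.
Op 9: tick 1 -> clock=8.
Op 10: tick 1 -> clock=9. purged={a.com}
Op 11: tick 1 -> clock=10.
Op 12: insert a.com -> 10.0.0.1 (expiry=10+9=19). clock=10
Op 13: tick 1 -> clock=11.
Op 14: insert b.com -> 10.0.0.1 (expiry=11+13=24). clock=11
Op 15: insert b.com -> 10.0.0.8 (expiry=11+13=24). clock=11
Op 16: insert a.com -> 10.0.0.6 (expiry=11+11=22). clock=11
Op 17: insert b.com -> 10.0.0.4 (expiry=11+15=26). clock=11
Op 18: tick 1 -> clock=12.
Op 19: insert b.com -> 10.0.0.1 (expiry=12+15=27). clock=12
Op 20: tick 1 -> clock=13.
lookup a.com: present, ip=10.0.0.6 expiry=22 > clock=13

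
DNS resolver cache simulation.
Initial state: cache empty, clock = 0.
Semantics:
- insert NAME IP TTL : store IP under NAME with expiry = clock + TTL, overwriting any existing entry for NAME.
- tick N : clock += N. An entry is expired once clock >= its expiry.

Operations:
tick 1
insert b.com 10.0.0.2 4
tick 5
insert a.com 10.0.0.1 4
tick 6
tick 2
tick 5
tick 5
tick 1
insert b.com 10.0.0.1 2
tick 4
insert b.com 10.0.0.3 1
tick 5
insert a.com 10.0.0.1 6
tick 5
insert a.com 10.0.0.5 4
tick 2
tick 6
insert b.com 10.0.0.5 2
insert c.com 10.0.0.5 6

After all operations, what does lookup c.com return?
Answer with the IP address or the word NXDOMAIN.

Answer: 10.0.0.5

Derivation:
Op 1: tick 1 -> clock=1.
Op 2: insert b.com -> 10.0.0.2 (expiry=1+4=5). clock=1
Op 3: tick 5 -> clock=6. purged={b.com}
Op 4: insert a.com -> 10.0.0.1 (expiry=6+4=10). clock=6
Op 5: tick 6 -> clock=12. purged={a.com}
Op 6: tick 2 -> clock=14.
Op 7: tick 5 -> clock=19.
Op 8: tick 5 -> clock=24.
Op 9: tick 1 -> clock=25.
Op 10: insert b.com -> 10.0.0.1 (expiry=25+2=27). clock=25
Op 11: tick 4 -> clock=29. purged={b.com}
Op 12: insert b.com -> 10.0.0.3 (expiry=29+1=30). clock=29
Op 13: tick 5 -> clock=34. purged={b.com}
Op 14: insert a.com -> 10.0.0.1 (expiry=34+6=40). clock=34
Op 15: tick 5 -> clock=39.
Op 16: insert a.com -> 10.0.0.5 (expiry=39+4=43). clock=39
Op 17: tick 2 -> clock=41.
Op 18: tick 6 -> clock=47. purged={a.com}
Op 19: insert b.com -> 10.0.0.5 (expiry=47+2=49). clock=47
Op 20: insert c.com -> 10.0.0.5 (expiry=47+6=53). clock=47
lookup c.com: present, ip=10.0.0.5 expiry=53 > clock=47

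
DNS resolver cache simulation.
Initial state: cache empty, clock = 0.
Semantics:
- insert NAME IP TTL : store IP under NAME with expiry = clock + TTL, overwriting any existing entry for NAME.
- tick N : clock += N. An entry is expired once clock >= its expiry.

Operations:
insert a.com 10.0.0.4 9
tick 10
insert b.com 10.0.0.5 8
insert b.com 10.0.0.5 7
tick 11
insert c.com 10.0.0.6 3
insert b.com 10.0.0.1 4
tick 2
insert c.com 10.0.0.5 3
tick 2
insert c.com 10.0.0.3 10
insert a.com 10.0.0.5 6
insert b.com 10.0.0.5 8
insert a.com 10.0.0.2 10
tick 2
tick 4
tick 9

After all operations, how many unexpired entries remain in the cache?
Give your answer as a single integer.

Op 1: insert a.com -> 10.0.0.4 (expiry=0+9=9). clock=0
Op 2: tick 10 -> clock=10. purged={a.com}
Op 3: insert b.com -> 10.0.0.5 (expiry=10+8=18). clock=10
Op 4: insert b.com -> 10.0.0.5 (expiry=10+7=17). clock=10
Op 5: tick 11 -> clock=21. purged={b.com}
Op 6: insert c.com -> 10.0.0.6 (expiry=21+3=24). clock=21
Op 7: insert b.com -> 10.0.0.1 (expiry=21+4=25). clock=21
Op 8: tick 2 -> clock=23.
Op 9: insert c.com -> 10.0.0.5 (expiry=23+3=26). clock=23
Op 10: tick 2 -> clock=25. purged={b.com}
Op 11: insert c.com -> 10.0.0.3 (expiry=25+10=35). clock=25
Op 12: insert a.com -> 10.0.0.5 (expiry=25+6=31). clock=25
Op 13: insert b.com -> 10.0.0.5 (expiry=25+8=33). clock=25
Op 14: insert a.com -> 10.0.0.2 (expiry=25+10=35). clock=25
Op 15: tick 2 -> clock=27.
Op 16: tick 4 -> clock=31.
Op 17: tick 9 -> clock=40. purged={a.com,b.com,c.com}
Final cache (unexpired): {} -> size=0

Answer: 0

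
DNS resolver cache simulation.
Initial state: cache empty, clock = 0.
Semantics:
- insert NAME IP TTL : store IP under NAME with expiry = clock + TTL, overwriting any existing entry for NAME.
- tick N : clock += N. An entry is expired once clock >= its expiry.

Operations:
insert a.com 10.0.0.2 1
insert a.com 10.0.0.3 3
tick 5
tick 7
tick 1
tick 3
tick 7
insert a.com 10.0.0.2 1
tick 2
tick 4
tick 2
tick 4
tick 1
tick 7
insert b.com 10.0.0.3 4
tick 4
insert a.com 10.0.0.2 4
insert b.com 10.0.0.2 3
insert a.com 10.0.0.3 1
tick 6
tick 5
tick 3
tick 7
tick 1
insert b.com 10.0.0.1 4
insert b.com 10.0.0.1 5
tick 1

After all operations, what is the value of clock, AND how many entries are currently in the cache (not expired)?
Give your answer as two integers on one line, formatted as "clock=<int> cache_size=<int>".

Op 1: insert a.com -> 10.0.0.2 (expiry=0+1=1). clock=0
Op 2: insert a.com -> 10.0.0.3 (expiry=0+3=3). clock=0
Op 3: tick 5 -> clock=5. purged={a.com}
Op 4: tick 7 -> clock=12.
Op 5: tick 1 -> clock=13.
Op 6: tick 3 -> clock=16.
Op 7: tick 7 -> clock=23.
Op 8: insert a.com -> 10.0.0.2 (expiry=23+1=24). clock=23
Op 9: tick 2 -> clock=25. purged={a.com}
Op 10: tick 4 -> clock=29.
Op 11: tick 2 -> clock=31.
Op 12: tick 4 -> clock=35.
Op 13: tick 1 -> clock=36.
Op 14: tick 7 -> clock=43.
Op 15: insert b.com -> 10.0.0.3 (expiry=43+4=47). clock=43
Op 16: tick 4 -> clock=47. purged={b.com}
Op 17: insert a.com -> 10.0.0.2 (expiry=47+4=51). clock=47
Op 18: insert b.com -> 10.0.0.2 (expiry=47+3=50). clock=47
Op 19: insert a.com -> 10.0.0.3 (expiry=47+1=48). clock=47
Op 20: tick 6 -> clock=53. purged={a.com,b.com}
Op 21: tick 5 -> clock=58.
Op 22: tick 3 -> clock=61.
Op 23: tick 7 -> clock=68.
Op 24: tick 1 -> clock=69.
Op 25: insert b.com -> 10.0.0.1 (expiry=69+4=73). clock=69
Op 26: insert b.com -> 10.0.0.1 (expiry=69+5=74). clock=69
Op 27: tick 1 -> clock=70.
Final clock = 70
Final cache (unexpired): {b.com} -> size=1

Answer: clock=70 cache_size=1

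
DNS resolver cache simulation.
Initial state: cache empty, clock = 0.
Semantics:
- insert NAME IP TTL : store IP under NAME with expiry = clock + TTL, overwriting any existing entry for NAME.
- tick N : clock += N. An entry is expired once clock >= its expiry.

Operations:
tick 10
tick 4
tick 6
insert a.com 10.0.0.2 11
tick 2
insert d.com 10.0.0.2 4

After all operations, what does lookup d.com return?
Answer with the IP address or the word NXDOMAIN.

Answer: 10.0.0.2

Derivation:
Op 1: tick 10 -> clock=10.
Op 2: tick 4 -> clock=14.
Op 3: tick 6 -> clock=20.
Op 4: insert a.com -> 10.0.0.2 (expiry=20+11=31). clock=20
Op 5: tick 2 -> clock=22.
Op 6: insert d.com -> 10.0.0.2 (expiry=22+4=26). clock=22
lookup d.com: present, ip=10.0.0.2 expiry=26 > clock=22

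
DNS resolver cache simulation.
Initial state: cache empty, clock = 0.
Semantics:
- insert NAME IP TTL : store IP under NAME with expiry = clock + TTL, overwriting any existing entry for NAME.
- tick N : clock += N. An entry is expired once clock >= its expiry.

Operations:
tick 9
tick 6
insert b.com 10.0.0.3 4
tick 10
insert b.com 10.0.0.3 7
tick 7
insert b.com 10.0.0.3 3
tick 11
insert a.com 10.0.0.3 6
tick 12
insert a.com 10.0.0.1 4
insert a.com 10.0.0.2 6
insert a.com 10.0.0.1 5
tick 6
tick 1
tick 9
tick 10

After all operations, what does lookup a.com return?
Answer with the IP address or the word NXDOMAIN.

Answer: NXDOMAIN

Derivation:
Op 1: tick 9 -> clock=9.
Op 2: tick 6 -> clock=15.
Op 3: insert b.com -> 10.0.0.3 (expiry=15+4=19). clock=15
Op 4: tick 10 -> clock=25. purged={b.com}
Op 5: insert b.com -> 10.0.0.3 (expiry=25+7=32). clock=25
Op 6: tick 7 -> clock=32. purged={b.com}
Op 7: insert b.com -> 10.0.0.3 (expiry=32+3=35). clock=32
Op 8: tick 11 -> clock=43. purged={b.com}
Op 9: insert a.com -> 10.0.0.3 (expiry=43+6=49). clock=43
Op 10: tick 12 -> clock=55. purged={a.com}
Op 11: insert a.com -> 10.0.0.1 (expiry=55+4=59). clock=55
Op 12: insert a.com -> 10.0.0.2 (expiry=55+6=61). clock=55
Op 13: insert a.com -> 10.0.0.1 (expiry=55+5=60). clock=55
Op 14: tick 6 -> clock=61. purged={a.com}
Op 15: tick 1 -> clock=62.
Op 16: tick 9 -> clock=71.
Op 17: tick 10 -> clock=81.
lookup a.com: not in cache (expired or never inserted)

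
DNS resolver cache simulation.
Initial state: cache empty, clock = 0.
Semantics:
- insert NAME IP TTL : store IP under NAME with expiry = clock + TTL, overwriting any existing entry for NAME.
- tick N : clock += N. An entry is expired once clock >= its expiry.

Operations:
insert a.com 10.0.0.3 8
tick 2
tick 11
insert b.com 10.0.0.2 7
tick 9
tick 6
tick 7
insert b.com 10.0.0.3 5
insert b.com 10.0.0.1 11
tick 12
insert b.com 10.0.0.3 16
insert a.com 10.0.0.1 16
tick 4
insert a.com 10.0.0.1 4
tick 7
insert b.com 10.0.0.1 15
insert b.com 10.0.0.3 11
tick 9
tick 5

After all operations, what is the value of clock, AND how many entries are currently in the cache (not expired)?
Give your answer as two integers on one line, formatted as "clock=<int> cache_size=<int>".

Op 1: insert a.com -> 10.0.0.3 (expiry=0+8=8). clock=0
Op 2: tick 2 -> clock=2.
Op 3: tick 11 -> clock=13. purged={a.com}
Op 4: insert b.com -> 10.0.0.2 (expiry=13+7=20). clock=13
Op 5: tick 9 -> clock=22. purged={b.com}
Op 6: tick 6 -> clock=28.
Op 7: tick 7 -> clock=35.
Op 8: insert b.com -> 10.0.0.3 (expiry=35+5=40). clock=35
Op 9: insert b.com -> 10.0.0.1 (expiry=35+11=46). clock=35
Op 10: tick 12 -> clock=47. purged={b.com}
Op 11: insert b.com -> 10.0.0.3 (expiry=47+16=63). clock=47
Op 12: insert a.com -> 10.0.0.1 (expiry=47+16=63). clock=47
Op 13: tick 4 -> clock=51.
Op 14: insert a.com -> 10.0.0.1 (expiry=51+4=55). clock=51
Op 15: tick 7 -> clock=58. purged={a.com}
Op 16: insert b.com -> 10.0.0.1 (expiry=58+15=73). clock=58
Op 17: insert b.com -> 10.0.0.3 (expiry=58+11=69). clock=58
Op 18: tick 9 -> clock=67.
Op 19: tick 5 -> clock=72. purged={b.com}
Final clock = 72
Final cache (unexpired): {} -> size=0

Answer: clock=72 cache_size=0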